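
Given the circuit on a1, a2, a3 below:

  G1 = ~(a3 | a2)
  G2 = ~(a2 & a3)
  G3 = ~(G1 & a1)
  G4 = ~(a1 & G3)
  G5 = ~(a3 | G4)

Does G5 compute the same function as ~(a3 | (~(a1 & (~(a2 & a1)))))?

No

G1 = ~(a3 | a2)
G3 = ~(G1 & a1) = ~((~(a3 | a2)) & a1)
G4 = ~(a1 & G3) = ~(a1 & (~((~(a3 | a2)) & a1)))
G5 = ~(a3 | G4) = ~(a3 | (~(a1 & (~((~(a3 | a2)) & a1)))))
At a1=1, a2=0, a3=0: circuit gives 0, formula gives 1.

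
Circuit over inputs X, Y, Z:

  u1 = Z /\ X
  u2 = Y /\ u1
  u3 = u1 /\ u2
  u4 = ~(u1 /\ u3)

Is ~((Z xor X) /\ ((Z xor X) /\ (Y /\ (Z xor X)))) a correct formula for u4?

u1 = Z /\ X
u2 = Y /\ u1 = Y /\ (Z /\ X)
u3 = u1 /\ u2 = (Z /\ X) /\ (Y /\ (Z /\ X))
u4 = ~(u1 /\ u3) = ~((Z /\ X) /\ ((Z /\ X) /\ (Y /\ (Z /\ X))))
At X=0, Y=1, Z=1: circuit gives 1, formula gives 0.

No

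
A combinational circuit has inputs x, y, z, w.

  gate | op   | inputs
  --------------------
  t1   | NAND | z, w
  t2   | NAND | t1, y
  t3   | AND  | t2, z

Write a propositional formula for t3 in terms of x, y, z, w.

((z NAND w) NAND y) AND z

t1 = z NAND w
t2 = t1 NAND y = (z NAND w) NAND y
t3 = t2 AND z = ((z NAND w) NAND y) AND z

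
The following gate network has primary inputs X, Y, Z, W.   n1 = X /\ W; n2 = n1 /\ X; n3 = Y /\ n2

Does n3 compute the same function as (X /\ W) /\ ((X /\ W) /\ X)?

No

n1 = X /\ W
n2 = n1 /\ X = (X /\ W) /\ X
n3 = Y /\ n2 = Y /\ ((X /\ W) /\ X)
At X=1, Y=0, Z=0, W=1: circuit gives 0, formula gives 1.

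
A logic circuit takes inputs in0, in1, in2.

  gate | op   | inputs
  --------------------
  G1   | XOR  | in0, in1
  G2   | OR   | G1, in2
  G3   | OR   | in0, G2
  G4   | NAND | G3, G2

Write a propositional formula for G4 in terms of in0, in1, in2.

G1 = in0 XOR in1
G2 = G1 OR in2 = (in0 XOR in1) OR in2
G3 = in0 OR G2 = in0 OR ((in0 XOR in1) OR in2)
G4 = G3 NAND G2 = (in0 OR ((in0 XOR in1) OR in2)) NAND ((in0 XOR in1) OR in2)

(in0 OR ((in0 XOR in1) OR in2)) NAND ((in0 XOR in1) OR in2)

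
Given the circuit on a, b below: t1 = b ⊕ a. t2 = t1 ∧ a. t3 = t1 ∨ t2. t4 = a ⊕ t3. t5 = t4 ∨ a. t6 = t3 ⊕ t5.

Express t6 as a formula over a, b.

((b ⊕ a) ∨ ((b ⊕ a) ∧ a)) ⊕ ((a ⊕ ((b ⊕ a) ∨ ((b ⊕ a) ∧ a))) ∨ a)

t1 = b ⊕ a
t2 = t1 ∧ a = (b ⊕ a) ∧ a
t3 = t1 ∨ t2 = (b ⊕ a) ∨ ((b ⊕ a) ∧ a)
t4 = a ⊕ t3 = a ⊕ ((b ⊕ a) ∨ ((b ⊕ a) ∧ a))
t5 = t4 ∨ a = (a ⊕ ((b ⊕ a) ∨ ((b ⊕ a) ∧ a))) ∨ a
t6 = t3 ⊕ t5 = ((b ⊕ a) ∨ ((b ⊕ a) ∧ a)) ⊕ ((a ⊕ ((b ⊕ a) ∨ ((b ⊕ a) ∧ a))) ∨ a)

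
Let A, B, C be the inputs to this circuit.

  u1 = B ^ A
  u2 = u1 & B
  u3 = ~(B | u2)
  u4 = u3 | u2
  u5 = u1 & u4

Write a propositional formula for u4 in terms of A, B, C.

(~(B | ((B ^ A) & B))) | ((B ^ A) & B)

u1 = B ^ A
u2 = u1 & B = (B ^ A) & B
u3 = ~(B | u2) = ~(B | ((B ^ A) & B))
u4 = u3 | u2 = (~(B | ((B ^ A) & B))) | ((B ^ A) & B)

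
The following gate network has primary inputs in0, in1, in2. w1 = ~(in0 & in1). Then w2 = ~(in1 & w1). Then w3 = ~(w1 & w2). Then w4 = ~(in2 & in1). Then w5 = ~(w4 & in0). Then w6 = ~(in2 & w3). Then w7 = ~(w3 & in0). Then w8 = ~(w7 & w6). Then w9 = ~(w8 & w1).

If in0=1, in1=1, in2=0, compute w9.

w1 = ~(1 & 1) = 0
w2 = ~(1 & 0) = 1
w3 = ~(0 & 1) = 1
w6 = ~(0 & 1) = 1
w7 = ~(1 & 1) = 0
w8 = ~(0 & 1) = 1
w9 = ~(1 & 0) = 1

1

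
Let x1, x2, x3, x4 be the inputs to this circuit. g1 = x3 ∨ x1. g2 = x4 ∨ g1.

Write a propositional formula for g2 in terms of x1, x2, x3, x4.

g1 = x3 ∨ x1
g2 = x4 ∨ g1 = x4 ∨ (x3 ∨ x1)

x4 ∨ (x3 ∨ x1)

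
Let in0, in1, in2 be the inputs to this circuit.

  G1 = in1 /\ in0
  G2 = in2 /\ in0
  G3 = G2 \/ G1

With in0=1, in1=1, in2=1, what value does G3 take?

1

G1 = 1 /\ 1 = 1
G2 = 1 /\ 1 = 1
G3 = 1 \/ 1 = 1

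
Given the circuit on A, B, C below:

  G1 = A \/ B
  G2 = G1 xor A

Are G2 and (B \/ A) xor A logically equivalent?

Yes

G1 = A \/ B
G2 = G1 xor A = (A \/ B) xor A
At A=0, B=0, C=0: circuit gives 0, formula gives 0.
At A=0, B=1, C=0: circuit gives 1, formula gives 1.
Agrees on all 8 inputs.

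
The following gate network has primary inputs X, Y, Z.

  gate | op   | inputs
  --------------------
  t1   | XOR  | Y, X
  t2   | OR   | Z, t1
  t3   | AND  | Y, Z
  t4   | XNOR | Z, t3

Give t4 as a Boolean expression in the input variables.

t3 = Y AND Z
t4 = Z XNOR t3 = Z XNOR (Y AND Z)

Z XNOR (Y AND Z)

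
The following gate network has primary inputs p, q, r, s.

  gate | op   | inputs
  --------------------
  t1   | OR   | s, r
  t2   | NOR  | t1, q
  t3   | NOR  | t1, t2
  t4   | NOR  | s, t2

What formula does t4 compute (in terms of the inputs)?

t1 = s OR r
t2 = t1 NOR q = (s OR r) NOR q
t4 = s NOR t2 = s NOR ((s OR r) NOR q)

s NOR ((s OR r) NOR q)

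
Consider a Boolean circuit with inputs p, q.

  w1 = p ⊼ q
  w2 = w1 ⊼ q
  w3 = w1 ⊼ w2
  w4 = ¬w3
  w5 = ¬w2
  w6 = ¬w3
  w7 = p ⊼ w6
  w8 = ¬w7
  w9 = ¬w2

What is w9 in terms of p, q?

w1 = p ⊼ q
w2 = w1 ⊼ q = (p ⊼ q) ⊼ q
w9 = ¬w2 = ¬((p ⊼ q) ⊼ q)

¬((p ⊼ q) ⊼ q)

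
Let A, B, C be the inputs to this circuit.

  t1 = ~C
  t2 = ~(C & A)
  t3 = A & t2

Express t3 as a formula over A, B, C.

t2 = ~(C & A)
t3 = A & t2 = A & (~(C & A))

A & (~(C & A))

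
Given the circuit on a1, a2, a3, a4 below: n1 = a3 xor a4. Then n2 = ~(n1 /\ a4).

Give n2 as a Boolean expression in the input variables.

n1 = a3 xor a4
n2 = ~(n1 /\ a4) = ~((a3 xor a4) /\ a4)

~((a3 xor a4) /\ a4)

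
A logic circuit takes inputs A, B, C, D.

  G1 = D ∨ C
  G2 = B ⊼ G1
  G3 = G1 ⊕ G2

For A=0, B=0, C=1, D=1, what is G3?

0

G1 = 1 ∨ 1 = 1
G2 = 0 ⊼ 1 = 1
G3 = 1 ⊕ 1 = 0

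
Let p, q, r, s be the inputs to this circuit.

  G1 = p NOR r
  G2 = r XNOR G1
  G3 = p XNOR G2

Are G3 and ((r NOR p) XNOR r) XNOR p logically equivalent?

G1 = p NOR r
G2 = r XNOR G1 = r XNOR (p NOR r)
G3 = p XNOR G2 = p XNOR (r XNOR (p NOR r))
At p=1, q=0, r=1, s=0: circuit gives 0, formula gives 0.
At p=0, q=0, r=0, s=0: circuit gives 1, formula gives 1.
Agrees on all 16 inputs.

Yes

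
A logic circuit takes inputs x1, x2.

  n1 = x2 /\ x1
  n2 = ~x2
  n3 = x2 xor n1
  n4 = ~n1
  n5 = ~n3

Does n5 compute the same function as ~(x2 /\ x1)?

n1 = x2 /\ x1
n3 = x2 xor n1 = x2 xor (x2 /\ x1)
n5 = ~n3 = ~(x2 xor (x2 /\ x1))
At x1=0, x2=1: circuit gives 0, formula gives 1.

No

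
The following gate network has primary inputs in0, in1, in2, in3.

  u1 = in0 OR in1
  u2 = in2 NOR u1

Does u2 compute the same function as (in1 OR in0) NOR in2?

u1 = in0 OR in1
u2 = in2 NOR u1 = in2 NOR (in0 OR in1)
At in0=0, in1=0, in2=1, in3=0: circuit gives 0, formula gives 0.
At in0=0, in1=0, in2=0, in3=0: circuit gives 1, formula gives 1.
Agrees on all 16 inputs.

Yes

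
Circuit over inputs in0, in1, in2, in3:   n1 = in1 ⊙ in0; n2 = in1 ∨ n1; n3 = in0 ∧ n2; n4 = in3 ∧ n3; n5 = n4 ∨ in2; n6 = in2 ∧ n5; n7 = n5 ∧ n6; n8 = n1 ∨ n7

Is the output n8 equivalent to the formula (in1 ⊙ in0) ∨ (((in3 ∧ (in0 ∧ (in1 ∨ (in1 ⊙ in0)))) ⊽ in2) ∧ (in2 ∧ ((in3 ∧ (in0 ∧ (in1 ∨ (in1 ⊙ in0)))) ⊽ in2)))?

n1 = in1 ⊙ in0
n2 = in1 ∨ n1 = in1 ∨ (in1 ⊙ in0)
n3 = in0 ∧ n2 = in0 ∧ (in1 ∨ (in1 ⊙ in0))
n4 = in3 ∧ n3 = in3 ∧ (in0 ∧ (in1 ∨ (in1 ⊙ in0)))
n5 = n4 ∨ in2 = (in3 ∧ (in0 ∧ (in1 ∨ (in1 ⊙ in0)))) ∨ in2
n6 = in2 ∧ n5 = in2 ∧ ((in3 ∧ (in0 ∧ (in1 ∨ (in1 ⊙ in0)))) ∨ in2)
n7 = n5 ∧ n6 = ((in3 ∧ (in0 ∧ (in1 ∨ (in1 ⊙ in0)))) ∨ in2) ∧ (in2 ∧ ((in3 ∧ (in0 ∧ (in1 ∨ (in1 ⊙ in0)))) ∨ in2))
n8 = n1 ∨ n7 = (in1 ⊙ in0) ∨ (((in3 ∧ (in0 ∧ (in1 ∨ (in1 ⊙ in0)))) ∨ in2) ∧ (in2 ∧ ((in3 ∧ (in0 ∧ (in1 ∨ (in1 ⊙ in0)))) ∨ in2)))
At in0=0, in1=1, in2=1, in3=0: circuit gives 1, formula gives 0.

No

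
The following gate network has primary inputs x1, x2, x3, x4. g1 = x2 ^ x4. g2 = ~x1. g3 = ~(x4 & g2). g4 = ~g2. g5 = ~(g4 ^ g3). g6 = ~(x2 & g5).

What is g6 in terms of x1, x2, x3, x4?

~(x2 & (~(~~x1 ^ (~(x4 & ~x1)))))

g2 = ~x1
g3 = ~(x4 & g2) = ~(x4 & ~x1)
g4 = ~g2 = ~~x1
g5 = ~(g4 ^ g3) = ~(~~x1 ^ (~(x4 & ~x1)))
g6 = ~(x2 & g5) = ~(x2 & (~(~~x1 ^ (~(x4 & ~x1)))))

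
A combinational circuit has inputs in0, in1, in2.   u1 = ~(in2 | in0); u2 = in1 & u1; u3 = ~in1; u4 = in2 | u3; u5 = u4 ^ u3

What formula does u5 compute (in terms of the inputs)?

(in2 | ~in1) ^ ~in1

u3 = ~in1
u4 = in2 | u3 = in2 | ~in1
u5 = u4 ^ u3 = (in2 | ~in1) ^ ~in1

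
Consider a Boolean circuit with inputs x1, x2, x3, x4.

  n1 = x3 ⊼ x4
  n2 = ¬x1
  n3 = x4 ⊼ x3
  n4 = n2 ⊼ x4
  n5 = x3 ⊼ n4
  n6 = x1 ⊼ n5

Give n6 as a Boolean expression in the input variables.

n2 = ¬x1
n4 = n2 ⊼ x4 = ¬x1 ⊼ x4
n5 = x3 ⊼ n4 = x3 ⊼ (¬x1 ⊼ x4)
n6 = x1 ⊼ n5 = x1 ⊼ (x3 ⊼ (¬x1 ⊼ x4))

x1 ⊼ (x3 ⊼ (¬x1 ⊼ x4))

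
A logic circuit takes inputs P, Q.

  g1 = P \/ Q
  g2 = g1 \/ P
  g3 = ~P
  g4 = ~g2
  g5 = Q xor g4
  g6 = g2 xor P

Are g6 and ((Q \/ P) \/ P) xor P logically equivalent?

g1 = P \/ Q
g2 = g1 \/ P = (P \/ Q) \/ P
g6 = g2 xor P = ((P \/ Q) \/ P) xor P
At P=0, Q=0: circuit gives 0, formula gives 0.
At P=0, Q=1: circuit gives 1, formula gives 1.
Agrees on all 4 inputs.

Yes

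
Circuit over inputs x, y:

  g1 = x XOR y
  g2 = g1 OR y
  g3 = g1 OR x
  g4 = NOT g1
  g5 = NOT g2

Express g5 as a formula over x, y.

g1 = x XOR y
g2 = g1 OR y = (x XOR y) OR y
g5 = NOT g2 = NOT ((x XOR y) OR y)

NOT ((x XOR y) OR y)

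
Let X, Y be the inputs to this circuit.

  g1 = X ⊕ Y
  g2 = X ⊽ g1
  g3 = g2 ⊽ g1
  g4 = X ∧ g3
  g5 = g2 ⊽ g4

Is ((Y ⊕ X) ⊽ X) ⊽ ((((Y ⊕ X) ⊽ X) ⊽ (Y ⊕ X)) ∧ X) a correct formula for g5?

g1 = X ⊕ Y
g2 = X ⊽ g1 = X ⊽ (X ⊕ Y)
g3 = g2 ⊽ g1 = (X ⊽ (X ⊕ Y)) ⊽ (X ⊕ Y)
g4 = X ∧ g3 = X ∧ ((X ⊽ (X ⊕ Y)) ⊽ (X ⊕ Y))
g5 = g2 ⊽ g4 = (X ⊽ (X ⊕ Y)) ⊽ (X ∧ ((X ⊽ (X ⊕ Y)) ⊽ (X ⊕ Y)))
At X=0, Y=0: circuit gives 0, formula gives 0.
At X=0, Y=1: circuit gives 1, formula gives 1.
Agrees on all 4 inputs.

Yes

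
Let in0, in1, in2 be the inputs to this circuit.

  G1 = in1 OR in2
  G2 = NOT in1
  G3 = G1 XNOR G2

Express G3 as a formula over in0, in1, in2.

(in1 OR in2) XNOR NOT in1

G1 = in1 OR in2
G2 = NOT in1
G3 = G1 XNOR G2 = (in1 OR in2) XNOR NOT in1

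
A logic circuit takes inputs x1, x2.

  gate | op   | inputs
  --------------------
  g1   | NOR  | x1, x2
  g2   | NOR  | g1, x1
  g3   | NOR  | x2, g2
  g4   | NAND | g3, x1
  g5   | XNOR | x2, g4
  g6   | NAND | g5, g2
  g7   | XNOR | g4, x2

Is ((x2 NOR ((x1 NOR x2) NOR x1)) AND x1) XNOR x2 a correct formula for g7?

g1 = x1 NOR x2
g2 = g1 NOR x1 = (x1 NOR x2) NOR x1
g3 = x2 NOR g2 = x2 NOR ((x1 NOR x2) NOR x1)
g4 = g3 NAND x1 = (x2 NOR ((x1 NOR x2) NOR x1)) NAND x1
g7 = g4 XNOR x2 = ((x2 NOR ((x1 NOR x2) NOR x1)) NAND x1) XNOR x2
At x1=0, x2=0: circuit gives 0, formula gives 1.

No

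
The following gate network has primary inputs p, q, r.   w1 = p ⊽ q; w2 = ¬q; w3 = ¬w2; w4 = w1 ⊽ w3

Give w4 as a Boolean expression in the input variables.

(p ⊽ q) ⊽ ¬¬q

w1 = p ⊽ q
w2 = ¬q
w3 = ¬w2 = ¬¬q
w4 = w1 ⊽ w3 = (p ⊽ q) ⊽ ¬¬q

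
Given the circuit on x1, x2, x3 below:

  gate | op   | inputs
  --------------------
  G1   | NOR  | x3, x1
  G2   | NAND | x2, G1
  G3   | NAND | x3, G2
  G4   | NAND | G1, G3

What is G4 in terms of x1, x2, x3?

G1 = x3 NOR x1
G2 = x2 NAND G1 = x2 NAND (x3 NOR x1)
G3 = x3 NAND G2 = x3 NAND (x2 NAND (x3 NOR x1))
G4 = G1 NAND G3 = (x3 NOR x1) NAND (x3 NAND (x2 NAND (x3 NOR x1)))

(x3 NOR x1) NAND (x3 NAND (x2 NAND (x3 NOR x1)))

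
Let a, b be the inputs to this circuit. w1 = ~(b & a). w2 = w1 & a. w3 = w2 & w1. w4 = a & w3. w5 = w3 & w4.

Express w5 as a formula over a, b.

(((~(b & a)) & a) & (~(b & a))) & (a & (((~(b & a)) & a) & (~(b & a))))

w1 = ~(b & a)
w2 = w1 & a = (~(b & a)) & a
w3 = w2 & w1 = ((~(b & a)) & a) & (~(b & a))
w4 = a & w3 = a & (((~(b & a)) & a) & (~(b & a)))
w5 = w3 & w4 = (((~(b & a)) & a) & (~(b & a))) & (a & (((~(b & a)) & a) & (~(b & a))))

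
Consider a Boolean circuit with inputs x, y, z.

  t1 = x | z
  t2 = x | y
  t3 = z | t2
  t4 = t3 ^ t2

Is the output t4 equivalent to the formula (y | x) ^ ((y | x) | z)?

t2 = x | y
t3 = z | t2 = z | (x | y)
t4 = t3 ^ t2 = (z | (x | y)) ^ (x | y)
At x=0, y=0, z=0: circuit gives 0, formula gives 0.
At x=0, y=0, z=1: circuit gives 1, formula gives 1.
Agrees on all 8 inputs.

Yes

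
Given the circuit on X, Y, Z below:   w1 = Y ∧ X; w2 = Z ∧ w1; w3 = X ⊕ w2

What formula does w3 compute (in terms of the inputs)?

X ⊕ (Z ∧ (Y ∧ X))

w1 = Y ∧ X
w2 = Z ∧ w1 = Z ∧ (Y ∧ X)
w3 = X ⊕ w2 = X ⊕ (Z ∧ (Y ∧ X))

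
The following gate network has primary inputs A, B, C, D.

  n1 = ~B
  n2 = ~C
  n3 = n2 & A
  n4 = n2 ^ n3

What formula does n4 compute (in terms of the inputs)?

~C ^ (~C & A)

n2 = ~C
n3 = n2 & A = ~C & A
n4 = n2 ^ n3 = ~C ^ (~C & A)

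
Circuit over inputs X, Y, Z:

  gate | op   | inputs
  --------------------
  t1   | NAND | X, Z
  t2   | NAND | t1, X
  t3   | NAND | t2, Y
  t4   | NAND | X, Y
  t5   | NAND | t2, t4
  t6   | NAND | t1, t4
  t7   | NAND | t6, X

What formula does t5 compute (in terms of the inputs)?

t1 = X NAND Z
t2 = t1 NAND X = (X NAND Z) NAND X
t4 = X NAND Y
t5 = t2 NAND t4 = ((X NAND Z) NAND X) NAND (X NAND Y)

((X NAND Z) NAND X) NAND (X NAND Y)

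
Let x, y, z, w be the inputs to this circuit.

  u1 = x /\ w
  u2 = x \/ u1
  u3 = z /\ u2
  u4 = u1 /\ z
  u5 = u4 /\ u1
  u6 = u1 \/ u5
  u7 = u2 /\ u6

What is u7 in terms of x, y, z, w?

(x \/ (x /\ w)) /\ ((x /\ w) \/ (((x /\ w) /\ z) /\ (x /\ w)))

u1 = x /\ w
u2 = x \/ u1 = x \/ (x /\ w)
u4 = u1 /\ z = (x /\ w) /\ z
u5 = u4 /\ u1 = ((x /\ w) /\ z) /\ (x /\ w)
u6 = u1 \/ u5 = (x /\ w) \/ (((x /\ w) /\ z) /\ (x /\ w))
u7 = u2 /\ u6 = (x \/ (x /\ w)) /\ ((x /\ w) \/ (((x /\ w) /\ z) /\ (x /\ w)))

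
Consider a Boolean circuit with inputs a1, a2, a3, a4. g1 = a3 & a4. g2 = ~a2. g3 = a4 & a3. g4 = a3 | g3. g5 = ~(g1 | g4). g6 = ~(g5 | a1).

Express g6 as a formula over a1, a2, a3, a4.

~((~((a3 & a4) | (a3 | (a4 & a3)))) | a1)

g1 = a3 & a4
g3 = a4 & a3
g4 = a3 | g3 = a3 | (a4 & a3)
g5 = ~(g1 | g4) = ~((a3 & a4) | (a3 | (a4 & a3)))
g6 = ~(g5 | a1) = ~((~((a3 & a4) | (a3 | (a4 & a3)))) | a1)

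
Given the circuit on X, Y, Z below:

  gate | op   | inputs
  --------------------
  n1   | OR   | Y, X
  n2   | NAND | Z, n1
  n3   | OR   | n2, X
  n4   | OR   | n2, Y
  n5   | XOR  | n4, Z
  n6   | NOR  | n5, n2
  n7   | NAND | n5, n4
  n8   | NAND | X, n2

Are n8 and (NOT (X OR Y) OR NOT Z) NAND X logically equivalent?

Yes

n1 = Y OR X
n2 = Z NAND n1 = Z NAND (Y OR X)
n8 = X NAND n2 = X NAND (Z NAND (Y OR X))
At X=1, Y=0, Z=0: circuit gives 0, formula gives 0.
At X=0, Y=0, Z=0: circuit gives 1, formula gives 1.
Agrees on all 8 inputs.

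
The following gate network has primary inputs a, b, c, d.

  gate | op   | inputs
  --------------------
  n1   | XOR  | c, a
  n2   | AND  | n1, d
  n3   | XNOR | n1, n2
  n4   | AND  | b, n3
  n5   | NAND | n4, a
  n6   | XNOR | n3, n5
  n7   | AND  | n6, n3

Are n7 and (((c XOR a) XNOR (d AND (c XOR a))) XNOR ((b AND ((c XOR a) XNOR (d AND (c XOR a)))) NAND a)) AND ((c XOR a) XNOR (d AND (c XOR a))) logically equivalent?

n1 = c XOR a
n2 = n1 AND d = (c XOR a) AND d
n3 = n1 XNOR n2 = (c XOR a) XNOR ((c XOR a) AND d)
n4 = b AND n3 = b AND ((c XOR a) XNOR ((c XOR a) AND d))
n5 = n4 NAND a = (b AND ((c XOR a) XNOR ((c XOR a) AND d))) NAND a
n6 = n3 XNOR n5 = ((c XOR a) XNOR ((c XOR a) AND d)) XNOR ((b AND ((c XOR a) XNOR ((c XOR a) AND d))) NAND a)
n7 = n6 AND n3 = (((c XOR a) XNOR ((c XOR a) AND d)) XNOR ((b AND ((c XOR a) XNOR ((c XOR a) AND d))) NAND a)) AND ((c XOR a) XNOR ((c XOR a) AND d))
At a=0, b=0, c=1, d=0: circuit gives 0, formula gives 0.
At a=0, b=0, c=0, d=0: circuit gives 1, formula gives 1.
Agrees on all 16 inputs.

Yes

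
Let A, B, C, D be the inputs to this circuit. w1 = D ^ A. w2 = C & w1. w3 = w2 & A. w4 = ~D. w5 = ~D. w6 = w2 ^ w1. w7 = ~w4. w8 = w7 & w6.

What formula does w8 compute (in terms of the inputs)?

~~D & ((C & (D ^ A)) ^ (D ^ A))

w1 = D ^ A
w2 = C & w1 = C & (D ^ A)
w4 = ~D
w6 = w2 ^ w1 = (C & (D ^ A)) ^ (D ^ A)
w7 = ~w4 = ~~D
w8 = w7 & w6 = ~~D & ((C & (D ^ A)) ^ (D ^ A))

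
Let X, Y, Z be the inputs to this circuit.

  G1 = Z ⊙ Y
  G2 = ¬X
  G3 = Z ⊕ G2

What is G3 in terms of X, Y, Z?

G2 = ¬X
G3 = Z ⊕ G2 = Z ⊕ ¬X

Z ⊕ ¬X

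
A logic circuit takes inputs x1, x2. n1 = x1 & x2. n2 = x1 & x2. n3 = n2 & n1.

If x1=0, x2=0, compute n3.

n1 = 0 & 0 = 0
n2 = 0 & 0 = 0
n3 = 0 & 0 = 0

0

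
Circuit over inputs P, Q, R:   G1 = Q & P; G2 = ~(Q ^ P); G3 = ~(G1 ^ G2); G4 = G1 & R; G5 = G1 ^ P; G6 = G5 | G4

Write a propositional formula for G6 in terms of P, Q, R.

G1 = Q & P
G4 = G1 & R = (Q & P) & R
G5 = G1 ^ P = (Q & P) ^ P
G6 = G5 | G4 = ((Q & P) ^ P) | ((Q & P) & R)

((Q & P) ^ P) | ((Q & P) & R)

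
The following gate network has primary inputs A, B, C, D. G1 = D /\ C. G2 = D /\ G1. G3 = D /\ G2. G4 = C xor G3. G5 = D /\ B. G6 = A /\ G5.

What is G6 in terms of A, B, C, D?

A /\ (D /\ B)

G5 = D /\ B
G6 = A /\ G5 = A /\ (D /\ B)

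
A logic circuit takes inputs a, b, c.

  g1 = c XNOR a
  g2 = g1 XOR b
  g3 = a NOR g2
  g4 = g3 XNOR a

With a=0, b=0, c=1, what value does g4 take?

0

g1 = 1 XNOR 0 = 0
g2 = 0 XOR 0 = 0
g3 = 0 NOR 0 = 1
g4 = 1 XNOR 0 = 0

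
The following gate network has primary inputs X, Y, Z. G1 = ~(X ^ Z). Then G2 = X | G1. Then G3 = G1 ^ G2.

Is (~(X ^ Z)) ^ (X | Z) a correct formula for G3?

No

G1 = ~(X ^ Z)
G2 = X | G1 = X | (~(X ^ Z))
G3 = G1 ^ G2 = (~(X ^ Z)) ^ (X | (~(X ^ Z)))
At X=0, Y=0, Z=0: circuit gives 0, formula gives 1.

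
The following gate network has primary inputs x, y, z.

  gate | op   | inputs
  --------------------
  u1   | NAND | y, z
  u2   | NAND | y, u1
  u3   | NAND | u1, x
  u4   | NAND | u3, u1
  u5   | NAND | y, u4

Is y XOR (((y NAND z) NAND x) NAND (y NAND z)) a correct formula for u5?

No

u1 = y NAND z
u3 = u1 NAND x = (y NAND z) NAND x
u4 = u3 NAND u1 = ((y NAND z) NAND x) NAND (y NAND z)
u5 = y NAND u4 = y NAND (((y NAND z) NAND x) NAND (y NAND z))
At x=0, y=0, z=0: circuit gives 1, formula gives 0.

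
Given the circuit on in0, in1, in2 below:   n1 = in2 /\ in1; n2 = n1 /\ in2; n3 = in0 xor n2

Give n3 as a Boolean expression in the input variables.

in0 xor ((in2 /\ in1) /\ in2)

n1 = in2 /\ in1
n2 = n1 /\ in2 = (in2 /\ in1) /\ in2
n3 = in0 xor n2 = in0 xor ((in2 /\ in1) /\ in2)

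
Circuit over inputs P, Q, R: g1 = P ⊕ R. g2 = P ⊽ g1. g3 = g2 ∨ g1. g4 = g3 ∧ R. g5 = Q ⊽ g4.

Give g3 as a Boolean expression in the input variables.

(P ⊽ (P ⊕ R)) ∨ (P ⊕ R)

g1 = P ⊕ R
g2 = P ⊽ g1 = P ⊽ (P ⊕ R)
g3 = g2 ∨ g1 = (P ⊽ (P ⊕ R)) ∨ (P ⊕ R)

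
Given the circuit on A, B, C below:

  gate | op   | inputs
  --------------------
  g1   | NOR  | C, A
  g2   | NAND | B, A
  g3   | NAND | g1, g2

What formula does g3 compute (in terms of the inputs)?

g1 = C NOR A
g2 = B NAND A
g3 = g1 NAND g2 = (C NOR A) NAND (B NAND A)

(C NOR A) NAND (B NAND A)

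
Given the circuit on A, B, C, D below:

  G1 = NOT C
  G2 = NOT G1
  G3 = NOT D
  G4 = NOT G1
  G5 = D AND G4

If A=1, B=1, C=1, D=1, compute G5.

G1 = NOT 1 = 0
G4 = NOT 0 = 1
G5 = 1 AND 1 = 1

1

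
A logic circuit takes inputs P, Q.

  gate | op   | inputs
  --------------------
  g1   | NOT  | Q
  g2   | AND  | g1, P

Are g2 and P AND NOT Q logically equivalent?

g1 = NOT Q
g2 = g1 AND P = NOT Q AND P
At P=0, Q=0: circuit gives 0, formula gives 0.
At P=1, Q=0: circuit gives 1, formula gives 1.
Agrees on all 4 inputs.

Yes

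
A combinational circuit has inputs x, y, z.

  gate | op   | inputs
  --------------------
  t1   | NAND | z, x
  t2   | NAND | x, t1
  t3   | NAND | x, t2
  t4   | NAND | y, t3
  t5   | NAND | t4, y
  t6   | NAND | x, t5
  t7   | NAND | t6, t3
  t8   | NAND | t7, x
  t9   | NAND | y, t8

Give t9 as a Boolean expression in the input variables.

y NAND (((x NAND ((y NAND (x NAND (x NAND (z NAND x)))) NAND y)) NAND (x NAND (x NAND (z NAND x)))) NAND x)

t1 = z NAND x
t2 = x NAND t1 = x NAND (z NAND x)
t3 = x NAND t2 = x NAND (x NAND (z NAND x))
t4 = y NAND t3 = y NAND (x NAND (x NAND (z NAND x)))
t5 = t4 NAND y = (y NAND (x NAND (x NAND (z NAND x)))) NAND y
t6 = x NAND t5 = x NAND ((y NAND (x NAND (x NAND (z NAND x)))) NAND y)
t7 = t6 NAND t3 = (x NAND ((y NAND (x NAND (x NAND (z NAND x)))) NAND y)) NAND (x NAND (x NAND (z NAND x)))
t8 = t7 NAND x = ((x NAND ((y NAND (x NAND (x NAND (z NAND x)))) NAND y)) NAND (x NAND (x NAND (z NAND x)))) NAND x
t9 = y NAND t8 = y NAND (((x NAND ((y NAND (x NAND (x NAND (z NAND x)))) NAND y)) NAND (x NAND (x NAND (z NAND x)))) NAND x)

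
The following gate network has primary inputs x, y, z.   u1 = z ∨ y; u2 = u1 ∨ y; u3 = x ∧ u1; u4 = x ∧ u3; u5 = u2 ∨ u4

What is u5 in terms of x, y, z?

u1 = z ∨ y
u2 = u1 ∨ y = (z ∨ y) ∨ y
u3 = x ∧ u1 = x ∧ (z ∨ y)
u4 = x ∧ u3 = x ∧ (x ∧ (z ∨ y))
u5 = u2 ∨ u4 = ((z ∨ y) ∨ y) ∨ (x ∧ (x ∧ (z ∨ y)))

((z ∨ y) ∨ y) ∨ (x ∧ (x ∧ (z ∨ y)))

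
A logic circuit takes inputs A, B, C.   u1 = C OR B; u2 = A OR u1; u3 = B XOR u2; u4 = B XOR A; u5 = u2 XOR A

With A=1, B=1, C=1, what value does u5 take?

0

u1 = 1 OR 1 = 1
u2 = 1 OR 1 = 1
u5 = 1 XOR 1 = 0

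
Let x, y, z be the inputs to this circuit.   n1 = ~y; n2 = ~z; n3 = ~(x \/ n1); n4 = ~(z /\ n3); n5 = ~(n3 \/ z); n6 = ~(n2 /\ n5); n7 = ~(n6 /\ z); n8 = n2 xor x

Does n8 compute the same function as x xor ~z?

Yes

n2 = ~z
n8 = n2 xor x = ~z xor x
At x=0, y=0, z=1: circuit gives 0, formula gives 0.
At x=0, y=0, z=0: circuit gives 1, formula gives 1.
Agrees on all 8 inputs.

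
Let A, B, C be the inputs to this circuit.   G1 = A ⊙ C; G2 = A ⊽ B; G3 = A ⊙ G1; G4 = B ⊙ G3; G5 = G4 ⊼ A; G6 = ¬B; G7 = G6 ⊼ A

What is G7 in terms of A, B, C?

¬B ⊼ A

G6 = ¬B
G7 = G6 ⊼ A = ¬B ⊼ A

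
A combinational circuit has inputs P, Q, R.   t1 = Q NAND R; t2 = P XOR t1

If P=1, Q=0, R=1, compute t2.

0

t1 = 0 NAND 1 = 1
t2 = 1 XOR 1 = 0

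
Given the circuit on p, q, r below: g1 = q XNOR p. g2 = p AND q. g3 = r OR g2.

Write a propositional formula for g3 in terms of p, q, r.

r OR (p AND q)

g2 = p AND q
g3 = r OR g2 = r OR (p AND q)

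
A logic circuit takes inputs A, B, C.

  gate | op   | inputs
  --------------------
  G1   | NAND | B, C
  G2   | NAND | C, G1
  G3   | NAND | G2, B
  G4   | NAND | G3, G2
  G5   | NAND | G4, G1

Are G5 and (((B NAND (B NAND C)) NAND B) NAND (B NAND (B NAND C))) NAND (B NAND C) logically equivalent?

G1 = B NAND C
G2 = C NAND G1 = C NAND (B NAND C)
G3 = G2 NAND B = (C NAND (B NAND C)) NAND B
G4 = G3 NAND G2 = ((C NAND (B NAND C)) NAND B) NAND (C NAND (B NAND C))
G5 = G4 NAND G1 = (((C NAND (B NAND C)) NAND B) NAND (C NAND (B NAND C))) NAND (B NAND C)
At A=0, B=0, C=1: circuit gives 0, formula gives 1.

No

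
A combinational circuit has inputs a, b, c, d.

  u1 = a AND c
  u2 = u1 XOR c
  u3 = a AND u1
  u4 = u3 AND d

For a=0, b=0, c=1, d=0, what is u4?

u1 = 0 AND 1 = 0
u3 = 0 AND 0 = 0
u4 = 0 AND 0 = 0

0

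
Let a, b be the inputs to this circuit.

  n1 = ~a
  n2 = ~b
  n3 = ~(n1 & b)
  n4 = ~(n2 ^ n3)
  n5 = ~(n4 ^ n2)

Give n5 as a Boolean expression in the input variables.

n1 = ~a
n2 = ~b
n3 = ~(n1 & b) = ~(~a & b)
n4 = ~(n2 ^ n3) = ~(~b ^ (~(~a & b)))
n5 = ~(n4 ^ n2) = ~((~(~b ^ (~(~a & b)))) ^ ~b)

~((~(~b ^ (~(~a & b)))) ^ ~b)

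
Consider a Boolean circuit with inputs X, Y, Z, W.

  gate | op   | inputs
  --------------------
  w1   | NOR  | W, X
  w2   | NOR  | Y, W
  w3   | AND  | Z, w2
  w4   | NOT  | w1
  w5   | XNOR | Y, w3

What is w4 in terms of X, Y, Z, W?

w1 = W NOR X
w4 = NOT w1 = NOT (W NOR X)

NOT (W NOR X)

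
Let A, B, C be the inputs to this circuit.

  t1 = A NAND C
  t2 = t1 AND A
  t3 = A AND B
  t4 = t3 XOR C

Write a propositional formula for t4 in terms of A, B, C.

(A AND B) XOR C

t3 = A AND B
t4 = t3 XOR C = (A AND B) XOR C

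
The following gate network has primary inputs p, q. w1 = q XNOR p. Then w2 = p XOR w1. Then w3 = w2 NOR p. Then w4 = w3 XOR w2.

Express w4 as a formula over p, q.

((p XOR (q XNOR p)) NOR p) XOR (p XOR (q XNOR p))

w1 = q XNOR p
w2 = p XOR w1 = p XOR (q XNOR p)
w3 = w2 NOR p = (p XOR (q XNOR p)) NOR p
w4 = w3 XOR w2 = ((p XOR (q XNOR p)) NOR p) XOR (p XOR (q XNOR p))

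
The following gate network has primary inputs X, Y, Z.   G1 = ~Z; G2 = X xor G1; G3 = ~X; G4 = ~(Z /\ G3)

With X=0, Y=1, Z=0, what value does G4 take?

1

G3 = ~0 = 1
G4 = ~(0 /\ 1) = 1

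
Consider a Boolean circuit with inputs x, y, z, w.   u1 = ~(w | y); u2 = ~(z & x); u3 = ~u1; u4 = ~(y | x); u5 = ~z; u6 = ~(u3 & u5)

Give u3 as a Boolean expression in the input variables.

u1 = ~(w | y)
u3 = ~u1 = ~(~(w | y))

~(~(w | y))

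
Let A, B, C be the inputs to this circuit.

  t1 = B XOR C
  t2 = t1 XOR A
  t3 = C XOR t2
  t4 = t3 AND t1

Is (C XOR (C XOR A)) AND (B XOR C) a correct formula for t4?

t1 = B XOR C
t2 = t1 XOR A = (B XOR C) XOR A
t3 = C XOR t2 = C XOR ((B XOR C) XOR A)
t4 = t3 AND t1 = (C XOR ((B XOR C) XOR A)) AND (B XOR C)
At A=0, B=1, C=0: circuit gives 1, formula gives 0.

No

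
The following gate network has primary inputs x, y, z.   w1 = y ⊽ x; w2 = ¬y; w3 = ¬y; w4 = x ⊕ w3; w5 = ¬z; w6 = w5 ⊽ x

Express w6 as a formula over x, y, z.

¬z ⊽ x

w5 = ¬z
w6 = w5 ⊽ x = ¬z ⊽ x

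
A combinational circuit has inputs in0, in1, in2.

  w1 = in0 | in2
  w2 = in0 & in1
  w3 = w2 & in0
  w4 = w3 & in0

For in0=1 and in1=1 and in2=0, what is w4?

1

w2 = 1 & 1 = 1
w3 = 1 & 1 = 1
w4 = 1 & 1 = 1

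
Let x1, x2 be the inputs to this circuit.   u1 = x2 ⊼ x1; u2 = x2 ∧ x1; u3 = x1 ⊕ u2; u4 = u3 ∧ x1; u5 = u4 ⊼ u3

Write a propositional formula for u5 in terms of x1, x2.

u2 = x2 ∧ x1
u3 = x1 ⊕ u2 = x1 ⊕ (x2 ∧ x1)
u4 = u3 ∧ x1 = (x1 ⊕ (x2 ∧ x1)) ∧ x1
u5 = u4 ⊼ u3 = ((x1 ⊕ (x2 ∧ x1)) ∧ x1) ⊼ (x1 ⊕ (x2 ∧ x1))

((x1 ⊕ (x2 ∧ x1)) ∧ x1) ⊼ (x1 ⊕ (x2 ∧ x1))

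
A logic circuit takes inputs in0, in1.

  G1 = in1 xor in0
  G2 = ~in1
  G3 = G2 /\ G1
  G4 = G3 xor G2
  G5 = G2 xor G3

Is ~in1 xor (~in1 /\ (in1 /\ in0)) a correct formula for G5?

G1 = in1 xor in0
G2 = ~in1
G3 = G2 /\ G1 = ~in1 /\ (in1 xor in0)
G5 = G2 xor G3 = ~in1 xor (~in1 /\ (in1 xor in0))
At in0=1, in1=0: circuit gives 0, formula gives 1.

No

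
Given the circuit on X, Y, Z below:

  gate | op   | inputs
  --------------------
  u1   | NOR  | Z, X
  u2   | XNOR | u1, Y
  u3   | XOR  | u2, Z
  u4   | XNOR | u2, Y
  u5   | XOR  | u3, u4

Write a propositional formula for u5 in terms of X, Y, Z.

u1 = Z NOR X
u2 = u1 XNOR Y = (Z NOR X) XNOR Y
u3 = u2 XOR Z = ((Z NOR X) XNOR Y) XOR Z
u4 = u2 XNOR Y = ((Z NOR X) XNOR Y) XNOR Y
u5 = u3 XOR u4 = (((Z NOR X) XNOR Y) XOR Z) XOR (((Z NOR X) XNOR Y) XNOR Y)

(((Z NOR X) XNOR Y) XOR Z) XOR (((Z NOR X) XNOR Y) XNOR Y)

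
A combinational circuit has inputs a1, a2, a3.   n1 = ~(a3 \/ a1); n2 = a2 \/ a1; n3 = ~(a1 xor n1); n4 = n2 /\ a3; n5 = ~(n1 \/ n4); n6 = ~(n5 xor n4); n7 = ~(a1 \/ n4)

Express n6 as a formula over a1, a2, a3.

n1 = ~(a3 \/ a1)
n2 = a2 \/ a1
n4 = n2 /\ a3 = (a2 \/ a1) /\ a3
n5 = ~(n1 \/ n4) = ~((~(a3 \/ a1)) \/ ((a2 \/ a1) /\ a3))
n6 = ~(n5 xor n4) = ~((~((~(a3 \/ a1)) \/ ((a2 \/ a1) /\ a3))) xor ((a2 \/ a1) /\ a3))

~((~((~(a3 \/ a1)) \/ ((a2 \/ a1) /\ a3))) xor ((a2 \/ a1) /\ a3))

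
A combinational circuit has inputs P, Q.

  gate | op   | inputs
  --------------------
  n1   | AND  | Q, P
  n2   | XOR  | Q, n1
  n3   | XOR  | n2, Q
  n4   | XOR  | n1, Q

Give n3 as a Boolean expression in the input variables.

n1 = Q AND P
n2 = Q XOR n1 = Q XOR (Q AND P)
n3 = n2 XOR Q = (Q XOR (Q AND P)) XOR Q

(Q XOR (Q AND P)) XOR Q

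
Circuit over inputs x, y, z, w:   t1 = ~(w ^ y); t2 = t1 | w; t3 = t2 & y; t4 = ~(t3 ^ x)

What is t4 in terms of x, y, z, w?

~((((~(w ^ y)) | w) & y) ^ x)

t1 = ~(w ^ y)
t2 = t1 | w = (~(w ^ y)) | w
t3 = t2 & y = ((~(w ^ y)) | w) & y
t4 = ~(t3 ^ x) = ~((((~(w ^ y)) | w) & y) ^ x)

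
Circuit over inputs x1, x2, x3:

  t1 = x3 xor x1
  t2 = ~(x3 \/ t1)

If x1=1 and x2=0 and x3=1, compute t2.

0

t1 = 1 xor 1 = 0
t2 = ~(1 \/ 0) = 0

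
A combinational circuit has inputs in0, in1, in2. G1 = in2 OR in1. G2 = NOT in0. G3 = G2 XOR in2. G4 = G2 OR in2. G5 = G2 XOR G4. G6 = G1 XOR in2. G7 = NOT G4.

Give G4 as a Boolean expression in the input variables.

NOT in0 OR in2

G2 = NOT in0
G4 = G2 OR in2 = NOT in0 OR in2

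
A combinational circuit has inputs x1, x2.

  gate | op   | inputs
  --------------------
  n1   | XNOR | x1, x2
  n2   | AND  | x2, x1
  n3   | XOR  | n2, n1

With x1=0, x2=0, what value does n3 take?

1

n1 = 0 XNOR 0 = 1
n2 = 0 AND 0 = 0
n3 = 0 XOR 1 = 1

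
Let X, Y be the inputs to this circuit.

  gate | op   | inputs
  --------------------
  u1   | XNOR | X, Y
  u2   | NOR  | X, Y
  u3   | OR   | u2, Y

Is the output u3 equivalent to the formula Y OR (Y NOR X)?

u2 = X NOR Y
u3 = u2 OR Y = (X NOR Y) OR Y
At X=1, Y=0: circuit gives 0, formula gives 0.
At X=0, Y=0: circuit gives 1, formula gives 1.
Agrees on all 4 inputs.

Yes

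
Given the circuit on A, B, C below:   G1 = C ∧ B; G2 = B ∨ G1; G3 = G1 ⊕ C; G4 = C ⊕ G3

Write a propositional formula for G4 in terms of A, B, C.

G1 = C ∧ B
G3 = G1 ⊕ C = (C ∧ B) ⊕ C
G4 = C ⊕ G3 = C ⊕ ((C ∧ B) ⊕ C)

C ⊕ ((C ∧ B) ⊕ C)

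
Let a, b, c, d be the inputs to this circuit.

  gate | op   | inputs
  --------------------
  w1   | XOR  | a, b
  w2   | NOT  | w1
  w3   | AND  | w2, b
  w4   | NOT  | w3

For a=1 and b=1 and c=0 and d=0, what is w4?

w1 = 1 XOR 1 = 0
w2 = NOT 0 = 1
w3 = 1 AND 1 = 1
w4 = NOT 1 = 0

0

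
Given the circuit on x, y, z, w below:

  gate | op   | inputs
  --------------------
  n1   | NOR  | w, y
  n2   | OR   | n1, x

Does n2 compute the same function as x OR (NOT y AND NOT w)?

Yes

n1 = w NOR y
n2 = n1 OR x = (w NOR y) OR x
At x=0, y=0, z=0, w=1: circuit gives 0, formula gives 0.
At x=0, y=0, z=0, w=0: circuit gives 1, formula gives 1.
Agrees on all 16 inputs.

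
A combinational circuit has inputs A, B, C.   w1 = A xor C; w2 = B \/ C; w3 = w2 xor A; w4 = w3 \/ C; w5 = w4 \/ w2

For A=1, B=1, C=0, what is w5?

1

w2 = 1 \/ 0 = 1
w3 = 1 xor 1 = 0
w4 = 0 \/ 0 = 0
w5 = 0 \/ 1 = 1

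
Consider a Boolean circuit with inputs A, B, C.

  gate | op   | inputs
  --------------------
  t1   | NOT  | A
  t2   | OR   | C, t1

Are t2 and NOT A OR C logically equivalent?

t1 = NOT A
t2 = C OR t1 = C OR NOT A
At A=1, B=0, C=0: circuit gives 0, formula gives 0.
At A=0, B=0, C=0: circuit gives 1, formula gives 1.
Agrees on all 8 inputs.

Yes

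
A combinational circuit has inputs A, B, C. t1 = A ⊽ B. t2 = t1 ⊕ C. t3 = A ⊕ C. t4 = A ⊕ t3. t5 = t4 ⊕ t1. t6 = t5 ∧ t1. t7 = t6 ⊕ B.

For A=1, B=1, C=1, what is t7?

t1 = 1 ⊽ 1 = 0
t3 = 1 ⊕ 1 = 0
t4 = 1 ⊕ 0 = 1
t5 = 1 ⊕ 0 = 1
t6 = 1 ∧ 0 = 0
t7 = 0 ⊕ 1 = 1

1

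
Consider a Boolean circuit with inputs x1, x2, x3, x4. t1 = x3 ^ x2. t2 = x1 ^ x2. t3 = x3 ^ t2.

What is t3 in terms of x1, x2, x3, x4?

x3 ^ (x1 ^ x2)

t2 = x1 ^ x2
t3 = x3 ^ t2 = x3 ^ (x1 ^ x2)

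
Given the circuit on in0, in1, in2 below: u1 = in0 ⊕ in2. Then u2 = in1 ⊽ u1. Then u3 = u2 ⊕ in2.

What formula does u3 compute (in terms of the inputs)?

(in1 ⊽ (in0 ⊕ in2)) ⊕ in2

u1 = in0 ⊕ in2
u2 = in1 ⊽ u1 = in1 ⊽ (in0 ⊕ in2)
u3 = u2 ⊕ in2 = (in1 ⊽ (in0 ⊕ in2)) ⊕ in2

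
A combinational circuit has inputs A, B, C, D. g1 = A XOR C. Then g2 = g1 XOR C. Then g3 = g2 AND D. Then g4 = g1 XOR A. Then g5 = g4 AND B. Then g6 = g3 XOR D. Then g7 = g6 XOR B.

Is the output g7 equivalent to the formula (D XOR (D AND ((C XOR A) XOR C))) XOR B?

g1 = A XOR C
g2 = g1 XOR C = (A XOR C) XOR C
g3 = g2 AND D = ((A XOR C) XOR C) AND D
g6 = g3 XOR D = (((A XOR C) XOR C) AND D) XOR D
g7 = g6 XOR B = ((((A XOR C) XOR C) AND D) XOR D) XOR B
At A=0, B=0, C=0, D=0: circuit gives 0, formula gives 0.
At A=0, B=0, C=0, D=1: circuit gives 1, formula gives 1.
Agrees on all 16 inputs.

Yes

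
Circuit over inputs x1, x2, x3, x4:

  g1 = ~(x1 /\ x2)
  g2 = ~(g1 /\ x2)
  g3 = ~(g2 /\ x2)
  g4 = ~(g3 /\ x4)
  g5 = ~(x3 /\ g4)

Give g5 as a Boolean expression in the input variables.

~(x3 /\ (~((~((~((~(x1 /\ x2)) /\ x2)) /\ x2)) /\ x4)))

g1 = ~(x1 /\ x2)
g2 = ~(g1 /\ x2) = ~((~(x1 /\ x2)) /\ x2)
g3 = ~(g2 /\ x2) = ~((~((~(x1 /\ x2)) /\ x2)) /\ x2)
g4 = ~(g3 /\ x4) = ~((~((~((~(x1 /\ x2)) /\ x2)) /\ x2)) /\ x4)
g5 = ~(x3 /\ g4) = ~(x3 /\ (~((~((~((~(x1 /\ x2)) /\ x2)) /\ x2)) /\ x4)))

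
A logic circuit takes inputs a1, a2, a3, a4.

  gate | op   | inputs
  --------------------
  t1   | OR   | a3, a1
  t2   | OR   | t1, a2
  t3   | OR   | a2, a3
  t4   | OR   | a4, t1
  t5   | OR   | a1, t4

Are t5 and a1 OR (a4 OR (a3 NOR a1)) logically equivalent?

No

t1 = a3 OR a1
t4 = a4 OR t1 = a4 OR (a3 OR a1)
t5 = a1 OR t4 = a1 OR (a4 OR (a3 OR a1))
At a1=0, a2=0, a3=0, a4=0: circuit gives 0, formula gives 1.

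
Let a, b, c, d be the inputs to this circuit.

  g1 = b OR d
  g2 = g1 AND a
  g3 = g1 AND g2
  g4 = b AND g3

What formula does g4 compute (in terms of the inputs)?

b AND ((b OR d) AND ((b OR d) AND a))

g1 = b OR d
g2 = g1 AND a = (b OR d) AND a
g3 = g1 AND g2 = (b OR d) AND ((b OR d) AND a)
g4 = b AND g3 = b AND ((b OR d) AND ((b OR d) AND a))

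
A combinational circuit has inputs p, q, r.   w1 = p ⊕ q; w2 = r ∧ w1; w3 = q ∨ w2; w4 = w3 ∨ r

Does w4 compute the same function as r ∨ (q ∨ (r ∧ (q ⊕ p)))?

Yes

w1 = p ⊕ q
w2 = r ∧ w1 = r ∧ (p ⊕ q)
w3 = q ∨ w2 = q ∨ (r ∧ (p ⊕ q))
w4 = w3 ∨ r = (q ∨ (r ∧ (p ⊕ q))) ∨ r
At p=0, q=0, r=0: circuit gives 0, formula gives 0.
At p=0, q=0, r=1: circuit gives 1, formula gives 1.
Agrees on all 8 inputs.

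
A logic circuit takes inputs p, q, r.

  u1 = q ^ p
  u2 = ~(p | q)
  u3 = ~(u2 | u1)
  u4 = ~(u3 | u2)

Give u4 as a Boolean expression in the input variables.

~((~((~(p | q)) | (q ^ p))) | (~(p | q)))

u1 = q ^ p
u2 = ~(p | q)
u3 = ~(u2 | u1) = ~((~(p | q)) | (q ^ p))
u4 = ~(u3 | u2) = ~((~((~(p | q)) | (q ^ p))) | (~(p | q)))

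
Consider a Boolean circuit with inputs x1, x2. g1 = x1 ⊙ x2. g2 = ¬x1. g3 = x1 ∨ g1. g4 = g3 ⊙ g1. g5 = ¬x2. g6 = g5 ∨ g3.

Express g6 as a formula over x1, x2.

g1 = x1 ⊙ x2
g3 = x1 ∨ g1 = x1 ∨ (x1 ⊙ x2)
g5 = ¬x2
g6 = g5 ∨ g3 = ¬x2 ∨ (x1 ∨ (x1 ⊙ x2))

¬x2 ∨ (x1 ∨ (x1 ⊙ x2))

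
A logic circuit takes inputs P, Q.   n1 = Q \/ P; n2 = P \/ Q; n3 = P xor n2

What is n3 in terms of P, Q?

n2 = P \/ Q
n3 = P xor n2 = P xor (P \/ Q)

P xor (P \/ Q)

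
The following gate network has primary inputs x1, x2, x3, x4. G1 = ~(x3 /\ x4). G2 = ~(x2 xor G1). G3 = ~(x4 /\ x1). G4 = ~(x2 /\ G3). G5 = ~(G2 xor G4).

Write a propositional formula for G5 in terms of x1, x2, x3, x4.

~((~(x2 xor (~(x3 /\ x4)))) xor (~(x2 /\ (~(x4 /\ x1)))))

G1 = ~(x3 /\ x4)
G2 = ~(x2 xor G1) = ~(x2 xor (~(x3 /\ x4)))
G3 = ~(x4 /\ x1)
G4 = ~(x2 /\ G3) = ~(x2 /\ (~(x4 /\ x1)))
G5 = ~(G2 xor G4) = ~((~(x2 xor (~(x3 /\ x4)))) xor (~(x2 /\ (~(x4 /\ x1)))))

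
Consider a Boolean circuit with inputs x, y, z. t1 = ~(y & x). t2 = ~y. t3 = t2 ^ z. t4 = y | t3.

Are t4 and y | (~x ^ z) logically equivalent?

No

t2 = ~y
t3 = t2 ^ z = ~y ^ z
t4 = y | t3 = y | (~y ^ z)
At x=1, y=0, z=0: circuit gives 1, formula gives 0.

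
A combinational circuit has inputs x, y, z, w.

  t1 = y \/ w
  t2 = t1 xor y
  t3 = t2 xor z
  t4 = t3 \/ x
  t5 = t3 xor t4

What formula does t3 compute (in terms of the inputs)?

t1 = y \/ w
t2 = t1 xor y = (y \/ w) xor y
t3 = t2 xor z = ((y \/ w) xor y) xor z

((y \/ w) xor y) xor z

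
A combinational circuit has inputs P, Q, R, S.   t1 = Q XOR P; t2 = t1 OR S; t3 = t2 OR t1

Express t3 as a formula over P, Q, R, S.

((Q XOR P) OR S) OR (Q XOR P)

t1 = Q XOR P
t2 = t1 OR S = (Q XOR P) OR S
t3 = t2 OR t1 = ((Q XOR P) OR S) OR (Q XOR P)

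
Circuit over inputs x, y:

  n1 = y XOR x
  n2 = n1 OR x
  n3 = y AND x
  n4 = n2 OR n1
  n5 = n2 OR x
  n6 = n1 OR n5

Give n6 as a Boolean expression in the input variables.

n1 = y XOR x
n2 = n1 OR x = (y XOR x) OR x
n5 = n2 OR x = ((y XOR x) OR x) OR x
n6 = n1 OR n5 = (y XOR x) OR (((y XOR x) OR x) OR x)

(y XOR x) OR (((y XOR x) OR x) OR x)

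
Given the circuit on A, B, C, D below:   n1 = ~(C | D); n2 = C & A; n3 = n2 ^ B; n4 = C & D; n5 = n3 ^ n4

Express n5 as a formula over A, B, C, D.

((C & A) ^ B) ^ (C & D)

n2 = C & A
n3 = n2 ^ B = (C & A) ^ B
n4 = C & D
n5 = n3 ^ n4 = ((C & A) ^ B) ^ (C & D)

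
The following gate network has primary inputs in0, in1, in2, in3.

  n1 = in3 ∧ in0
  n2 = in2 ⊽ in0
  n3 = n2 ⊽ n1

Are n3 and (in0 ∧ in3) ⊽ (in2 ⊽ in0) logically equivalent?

Yes

n1 = in3 ∧ in0
n2 = in2 ⊽ in0
n3 = n2 ⊽ n1 = (in2 ⊽ in0) ⊽ (in3 ∧ in0)
At in0=0, in1=0, in2=0, in3=0: circuit gives 0, formula gives 0.
At in0=0, in1=0, in2=1, in3=0: circuit gives 1, formula gives 1.
Agrees on all 16 inputs.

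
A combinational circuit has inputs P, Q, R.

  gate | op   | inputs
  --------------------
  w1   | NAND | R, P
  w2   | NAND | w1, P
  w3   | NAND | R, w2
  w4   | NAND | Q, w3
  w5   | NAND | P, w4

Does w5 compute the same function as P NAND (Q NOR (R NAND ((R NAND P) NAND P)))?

w1 = R NAND P
w2 = w1 NAND P = (R NAND P) NAND P
w3 = R NAND w2 = R NAND ((R NAND P) NAND P)
w4 = Q NAND w3 = Q NAND (R NAND ((R NAND P) NAND P))
w5 = P NAND w4 = P NAND (Q NAND (R NAND ((R NAND P) NAND P)))
At P=1, Q=0, R=0: circuit gives 0, formula gives 1.

No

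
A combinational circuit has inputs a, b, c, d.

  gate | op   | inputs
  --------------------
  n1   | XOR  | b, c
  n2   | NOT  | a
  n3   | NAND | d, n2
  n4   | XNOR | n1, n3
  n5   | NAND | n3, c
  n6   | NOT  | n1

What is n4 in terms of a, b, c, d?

(b XOR c) XNOR (d NAND NOT a)

n1 = b XOR c
n2 = NOT a
n3 = d NAND n2 = d NAND NOT a
n4 = n1 XNOR n3 = (b XOR c) XNOR (d NAND NOT a)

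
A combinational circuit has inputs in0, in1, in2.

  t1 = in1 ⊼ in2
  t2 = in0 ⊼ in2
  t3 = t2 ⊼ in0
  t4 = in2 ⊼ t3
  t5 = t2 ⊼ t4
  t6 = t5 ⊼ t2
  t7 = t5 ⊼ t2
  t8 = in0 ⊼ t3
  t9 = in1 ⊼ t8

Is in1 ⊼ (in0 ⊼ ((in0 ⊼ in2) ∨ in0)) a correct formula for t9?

t2 = in0 ⊼ in2
t3 = t2 ⊼ in0 = (in0 ⊼ in2) ⊼ in0
t8 = in0 ⊼ t3 = in0 ⊼ ((in0 ⊼ in2) ⊼ in0)
t9 = in1 ⊼ t8 = in1 ⊼ (in0 ⊼ ((in0 ⊼ in2) ⊼ in0))
At in0=1, in1=1, in2=0: circuit gives 0, formula gives 1.

No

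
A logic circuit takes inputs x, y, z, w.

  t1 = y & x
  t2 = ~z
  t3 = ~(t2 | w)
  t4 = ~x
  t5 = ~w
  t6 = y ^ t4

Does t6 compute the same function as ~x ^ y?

Yes

t4 = ~x
t6 = y ^ t4 = y ^ ~x
At x=0, y=1, z=0, w=0: circuit gives 0, formula gives 0.
At x=0, y=0, z=0, w=0: circuit gives 1, formula gives 1.
Agrees on all 16 inputs.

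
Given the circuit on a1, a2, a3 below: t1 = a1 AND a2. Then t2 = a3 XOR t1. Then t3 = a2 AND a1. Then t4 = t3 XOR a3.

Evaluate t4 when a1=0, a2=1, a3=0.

t3 = 1 AND 0 = 0
t4 = 0 XOR 0 = 0

0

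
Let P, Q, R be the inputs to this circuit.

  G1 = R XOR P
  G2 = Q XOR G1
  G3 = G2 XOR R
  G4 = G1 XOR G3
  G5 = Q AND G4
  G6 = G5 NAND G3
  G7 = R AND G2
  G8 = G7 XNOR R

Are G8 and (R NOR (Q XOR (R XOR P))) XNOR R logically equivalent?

No

G1 = R XOR P
G2 = Q XOR G1 = Q XOR (R XOR P)
G7 = R AND G2 = R AND (Q XOR (R XOR P))
G8 = G7 XNOR R = (R AND (Q XOR (R XOR P))) XNOR R
At P=0, Q=0, R=0: circuit gives 1, formula gives 0.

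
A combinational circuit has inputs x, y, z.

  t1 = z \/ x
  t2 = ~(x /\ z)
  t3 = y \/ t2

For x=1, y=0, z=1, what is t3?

t2 = ~(1 /\ 1) = 0
t3 = 0 \/ 0 = 0

0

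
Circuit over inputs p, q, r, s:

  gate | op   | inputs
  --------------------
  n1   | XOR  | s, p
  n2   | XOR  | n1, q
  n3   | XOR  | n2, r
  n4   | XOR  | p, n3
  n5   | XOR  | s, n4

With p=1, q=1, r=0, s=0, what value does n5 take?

1

n1 = 0 XOR 1 = 1
n2 = 1 XOR 1 = 0
n3 = 0 XOR 0 = 0
n4 = 1 XOR 0 = 1
n5 = 0 XOR 1 = 1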